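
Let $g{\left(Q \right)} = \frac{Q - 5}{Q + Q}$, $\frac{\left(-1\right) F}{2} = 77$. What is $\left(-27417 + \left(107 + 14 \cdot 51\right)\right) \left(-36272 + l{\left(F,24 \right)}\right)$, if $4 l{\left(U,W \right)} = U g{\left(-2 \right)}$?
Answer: $\frac{1932964035}{2} \approx 9.6648 \cdot 10^{8}$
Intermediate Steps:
$F = -154$ ($F = \left(-2\right) 77 = -154$)
$g{\left(Q \right)} = \frac{-5 + Q}{2 Q}$
$l{\left(U,W \right)} = \frac{7 U}{16}$ ($l{\left(U,W \right)} = \frac{U \frac{-5 - 2}{2 \left(-2\right)}}{4} = \frac{U \frac{1}{2} \left(- \frac{1}{2}\right) \left(-7\right)}{4} = \frac{U \frac{7}{4}}{4} = \frac{\frac{7}{4} U}{4} = \frac{7 U}{16}$)
$\left(-27417 + \left(107 + 14 \cdot 51\right)\right) \left(-36272 + l{\left(F,24 \right)}\right) = \left(-27417 + \left(107 + 14 \cdot 51\right)\right) \left(-36272 + \frac{7}{16} \left(-154\right)\right) = \left(-27417 + \left(107 + 714\right)\right) \left(-36272 - \frac{539}{8}\right) = \left(-27417 + 821\right) \left(- \frac{290715}{8}\right) = \left(-26596\right) \left(- \frac{290715}{8}\right) = \frac{1932964035}{2}$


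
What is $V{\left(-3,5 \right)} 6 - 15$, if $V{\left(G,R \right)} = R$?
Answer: $15$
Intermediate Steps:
$V{\left(-3,5 \right)} 6 - 15 = 5 \cdot 6 - 15 = 30 - 15 = 15$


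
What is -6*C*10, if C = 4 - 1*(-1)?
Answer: -300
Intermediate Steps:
C = 5 (C = 4 + 1 = 5)
-6*C*10 = -6*5*10 = -30*10 = -300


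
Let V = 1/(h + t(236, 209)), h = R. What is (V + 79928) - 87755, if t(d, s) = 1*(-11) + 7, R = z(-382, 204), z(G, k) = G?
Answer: -3021223/386 ≈ -7827.0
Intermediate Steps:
R = -382
h = -382
t(d, s) = -4 (t(d, s) = -11 + 7 = -4)
V = -1/386 (V = 1/(-382 - 4) = 1/(-386) = -1/386 ≈ -0.0025907)
(V + 79928) - 87755 = (-1/386 + 79928) - 87755 = 30852207/386 - 87755 = -3021223/386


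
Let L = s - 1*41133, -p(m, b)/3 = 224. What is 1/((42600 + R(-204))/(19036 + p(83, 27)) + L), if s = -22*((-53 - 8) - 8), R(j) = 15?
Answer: -18364/727447245 ≈ -2.5244e-5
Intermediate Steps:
p(m, b) = -672 (p(m, b) = -3*224 = -672)
s = 1518 (s = -22*(-61 - 8) = -22*(-69) = 1518)
L = -39615 (L = 1518 - 1*41133 = 1518 - 41133 = -39615)
1/((42600 + R(-204))/(19036 + p(83, 27)) + L) = 1/((42600 + 15)/(19036 - 672) - 39615) = 1/(42615/18364 - 39615) = 1/(-727447245/18364) = -18364/727447245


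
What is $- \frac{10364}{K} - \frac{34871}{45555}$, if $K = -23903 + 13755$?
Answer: $\frac{29565278}{115573035} \approx 0.25581$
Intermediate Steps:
$K = -10148$
$- \frac{10364}{K} - \frac{34871}{45555} = - \frac{10364}{-10148} - \frac{34871}{45555} = \left(-10364\right) \left(- \frac{1}{10148}\right) - \frac{34871}{45555} = \frac{2591}{2537} - \frac{34871}{45555} = \frac{29565278}{115573035}$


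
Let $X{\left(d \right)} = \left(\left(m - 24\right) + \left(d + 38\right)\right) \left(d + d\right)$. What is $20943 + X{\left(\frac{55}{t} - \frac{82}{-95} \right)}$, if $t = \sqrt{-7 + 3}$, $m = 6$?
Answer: $\frac{351370621}{18050} - \frac{22704 i}{19} \approx 19467.0 - 1194.9 i$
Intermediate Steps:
$t = 2 i$ ($t = \sqrt{-4} = 2 i \approx 2.0 i$)
$X{\left(d \right)} = 2 d \left(20 + d\right)$ ($X{\left(d \right)} = \left(\left(6 - 24\right) + \left(d + 38\right)\right) \left(d + d\right) = \left(-18 + \left(38 + d\right)\right) 2 d = \left(20 + d\right) 2 d = 2 d \left(20 + d\right)$)
$20943 + X{\left(\frac{55}{t} - \frac{82}{-95} \right)} = 20943 + 2 \left(\frac{55}{2 i} - \frac{82}{-95}\right) \left(20 + \left(\frac{55}{2 i} - \frac{82}{-95}\right)\right) = 20943 + 2 \left(55 \left(- \frac{i}{2}\right) - - \frac{82}{95}\right) \left(20 + \left(55 \left(- \frac{i}{2}\right) - - \frac{82}{95}\right)\right) = 20943 + 2 \left(- \frac{55 i}{2} + \frac{82}{95}\right) \left(20 + \left(- \frac{55 i}{2} + \frac{82}{95}\right)\right) = 20943 + 2 \left(\frac{82}{95} - \frac{55 i}{2}\right) \left(20 + \left(\frac{82}{95} - \frac{55 i}{2}\right)\right) = 20943 + 2 \left(\frac{82}{95} - \frac{55 i}{2}\right) \left(\frac{1982}{95} - \frac{55 i}{2}\right)$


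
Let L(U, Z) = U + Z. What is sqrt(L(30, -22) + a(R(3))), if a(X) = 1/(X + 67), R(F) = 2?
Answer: sqrt(38157)/69 ≈ 2.8310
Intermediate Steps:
a(X) = 1/(67 + X)
sqrt(L(30, -22) + a(R(3))) = sqrt((30 - 22) + 1/(67 + 2)) = sqrt(8 + 1/69) = sqrt(553/69) = sqrt(38157)/69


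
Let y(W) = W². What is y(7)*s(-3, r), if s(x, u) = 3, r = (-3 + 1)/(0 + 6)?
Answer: 147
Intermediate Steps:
r = -⅓ (r = -2/6 = -2*⅙ = -⅓ ≈ -0.33333)
y(7)*s(-3, r) = 7²*3 = 49*3 = 147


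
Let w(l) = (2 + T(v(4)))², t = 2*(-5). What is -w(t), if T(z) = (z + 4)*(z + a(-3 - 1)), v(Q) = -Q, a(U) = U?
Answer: -4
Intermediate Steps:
T(z) = (-4 + z)*(4 + z) (T(z) = (z + 4)*(z + (-3 - 1)) = (4 + z)*(z - 4) = (4 + z)*(-4 + z) = (-4 + z)*(4 + z))
t = -10
w(l) = 4 (w(l) = (2 + (-16 + (-1*4)²))² = (2 + (-16 + (-4)²))² = (2 + (-16 + 16))² = (2 + 0)² = 2² = 4)
-w(t) = -1*4 = -4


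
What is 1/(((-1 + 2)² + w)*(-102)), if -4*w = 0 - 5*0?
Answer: -1/102 ≈ -0.0098039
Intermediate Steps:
w = 0 (w = -(0 - 5*0)/4 = -(0 + 0)/4 = -¼*0 = 0)
1/(((-1 + 2)² + w)*(-102)) = 1/(((-1 + 2)² + 0)*(-102)) = 1/((1² + 0)*(-102)) = 1/((1 + 0)*(-102)) = 1/(1*(-102)) = 1/(-102) = -1/102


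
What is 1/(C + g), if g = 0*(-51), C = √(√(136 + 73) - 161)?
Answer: -I/√(161 - √209) ≈ -0.082607*I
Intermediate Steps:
C = √(-161 + √209) (C = √(√209 - 161) = √(-161 + √209) ≈ 12.105*I)
g = 0
1/(C + g) = 1/(√(-161 + √209) + 0) = 1/(√(-161 + √209)) = (-161 + √209)^(-½)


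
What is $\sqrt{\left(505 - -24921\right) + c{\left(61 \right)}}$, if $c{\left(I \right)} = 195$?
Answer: $\sqrt{25621} \approx 160.07$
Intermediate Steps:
$\sqrt{\left(505 - -24921\right) + c{\left(61 \right)}} = \sqrt{\left(505 - -24921\right) + 195} = \sqrt{\left(505 + 24921\right) + 195} = \sqrt{25426 + 195} = \sqrt{25621}$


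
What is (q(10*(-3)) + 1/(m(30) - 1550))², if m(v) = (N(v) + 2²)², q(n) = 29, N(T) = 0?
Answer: 1978915225/2353156 ≈ 840.96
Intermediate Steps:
m(v) = 16 (m(v) = (0 + 2²)² = (0 + 4)² = 4² = 16)
(q(10*(-3)) + 1/(m(30) - 1550))² = (29 + 1/(16 - 1550))² = (29 + 1/(-1534))² = (29 - 1/1534)² = (44485/1534)² = 1978915225/2353156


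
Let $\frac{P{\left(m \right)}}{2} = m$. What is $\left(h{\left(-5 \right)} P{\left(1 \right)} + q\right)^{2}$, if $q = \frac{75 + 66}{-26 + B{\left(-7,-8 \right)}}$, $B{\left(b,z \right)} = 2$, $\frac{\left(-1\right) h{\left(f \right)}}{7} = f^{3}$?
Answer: $\frac{194686209}{64} \approx 3.042 \cdot 10^{6}$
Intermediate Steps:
$P{\left(m \right)} = 2 m$
$h{\left(f \right)} = - 7 f^{3}$
$q = - \frac{47}{8}$ ($q = \frac{75 + 66}{-26 + 2} = \frac{141}{-24} = 141 \left(- \frac{1}{24}\right) = - \frac{47}{8} \approx -5.875$)
$\left(h{\left(-5 \right)} P{\left(1 \right)} + q\right)^{2} = \left(- 7 \left(-5\right)^{3} \cdot 2 \cdot 1 - \frac{47}{8}\right)^{2} = \left(\left(-7\right) \left(-125\right) 2 - \frac{47}{8}\right)^{2} = \left(875 \cdot 2 - \frac{47}{8}\right)^{2} = \left(1750 - \frac{47}{8}\right)^{2} = \left(\frac{13953}{8}\right)^{2} = \frac{194686209}{64}$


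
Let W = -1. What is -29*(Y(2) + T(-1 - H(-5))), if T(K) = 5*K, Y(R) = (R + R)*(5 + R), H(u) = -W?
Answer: -522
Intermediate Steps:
H(u) = 1 (H(u) = -1*(-1) = 1)
Y(R) = 2*R*(5 + R) (Y(R) = (2*R)*(5 + R) = 2*R*(5 + R))
-29*(Y(2) + T(-1 - H(-5))) = -29*(2*2*(5 + 2) + 5*(-1 - 1*1)) = -29*(2*2*7 + 5*(-1 - 1)) = -29*(28 + 5*(-2)) = -29*(28 - 10) = -29*18 = -522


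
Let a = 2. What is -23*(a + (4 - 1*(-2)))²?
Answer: -1472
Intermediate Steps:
-23*(a + (4 - 1*(-2)))² = -23*(2 + (4 - 1*(-2)))² = -23*(2 + (4 + 2))² = -23*(2 + 6)² = -23*8² = -23*64 = -1472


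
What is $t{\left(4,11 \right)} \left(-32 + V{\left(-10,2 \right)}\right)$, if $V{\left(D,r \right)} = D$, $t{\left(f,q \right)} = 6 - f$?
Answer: $-84$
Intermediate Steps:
$t{\left(4,11 \right)} \left(-32 + V{\left(-10,2 \right)}\right) = \left(6 - 4\right) \left(-32 - 10\right) = \left(6 - 4\right) \left(-42\right) = 2 \left(-42\right) = -84$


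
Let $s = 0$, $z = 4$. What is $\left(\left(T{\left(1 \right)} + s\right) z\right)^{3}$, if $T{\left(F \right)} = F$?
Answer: $64$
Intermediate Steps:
$\left(\left(T{\left(1 \right)} + s\right) z\right)^{3} = \left(\left(1 + 0\right) 4\right)^{3} = \left(1 \cdot 4\right)^{3} = 4^{3} = 64$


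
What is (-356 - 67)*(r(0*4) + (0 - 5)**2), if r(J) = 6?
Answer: -13113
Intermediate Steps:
(-356 - 67)*(r(0*4) + (0 - 5)**2) = (-356 - 67)*(6 + (0 - 5)**2) = -423*(6 + (-5)**2) = -423*(6 + 25) = -423*31 = -13113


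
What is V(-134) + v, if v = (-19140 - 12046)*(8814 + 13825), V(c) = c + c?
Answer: -706020122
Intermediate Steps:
V(c) = 2*c
v = -706019854 (v = -31186*22639 = -706019854)
V(-134) + v = 2*(-134) - 706019854 = -268 - 706019854 = -706020122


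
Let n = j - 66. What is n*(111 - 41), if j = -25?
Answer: -6370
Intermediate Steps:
n = -91 (n = -25 - 66 = -91)
n*(111 - 41) = -91*(111 - 41) = -91*70 = -6370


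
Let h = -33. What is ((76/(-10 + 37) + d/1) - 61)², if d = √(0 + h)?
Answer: 2443984/729 - 3142*I*√33/27 ≈ 3352.5 - 668.5*I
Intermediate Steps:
d = I*√33 (d = √(0 - 33) = √(-33) = I*√33 ≈ 5.7446*I)
((76/(-10 + 37) + d/1) - 61)² = ((76/(-10 + 37) + (I*√33)/1) - 61)² = ((76/27 + (I*√33)*1) - 61)² = ((76*(1/27) + I*√33) - 61)² = ((76/27 + I*√33) - 61)² = (-1571/27 + I*√33)²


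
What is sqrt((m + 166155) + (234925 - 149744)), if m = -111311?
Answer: 5*sqrt(5601) ≈ 374.20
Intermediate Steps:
sqrt((m + 166155) + (234925 - 149744)) = sqrt((-111311 + 166155) + (234925 - 149744)) = sqrt(54844 + 85181) = sqrt(140025) = 5*sqrt(5601)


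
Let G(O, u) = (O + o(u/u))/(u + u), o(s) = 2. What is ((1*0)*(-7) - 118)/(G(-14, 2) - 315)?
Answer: 59/159 ≈ 0.37107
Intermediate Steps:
G(O, u) = (2 + O)/(2*u) (G(O, u) = (O + 2)/(u + u) = (2 + O)/((2*u)) = (2 + O)*(1/(2*u)) = (2 + O)/(2*u))
((1*0)*(-7) - 118)/(G(-14, 2) - 315) = ((1*0)*(-7) - 118)/((1/2)*(2 - 14)/2 - 315) = (0*(-7) - 118)/((1/2)*(1/2)*(-12) - 315) = (0 - 118)/(-3 - 315) = -118/(-318) = -118*(-1/318) = 59/159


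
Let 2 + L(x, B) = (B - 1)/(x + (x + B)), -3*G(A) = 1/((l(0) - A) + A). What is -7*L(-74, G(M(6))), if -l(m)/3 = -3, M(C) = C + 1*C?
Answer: 7966/571 ≈ 13.951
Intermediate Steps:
M(C) = 2*C (M(C) = C + C = 2*C)
l(m) = 9 (l(m) = -3*(-3) = 9)
G(A) = -1/27 (G(A) = -1/(3*((9 - A) + A)) = -⅓/9 = -⅓*⅑ = -1/27)
L(x, B) = -2 + (-1 + B)/(B + 2*x) (L(x, B) = -2 + (B - 1)/(x + (x + B)) = -2 + (-1 + B)/(x + (B + x)) = -2 + (-1 + B)/(B + 2*x))
-7*L(-74, G(M(6))) = -7*(-1 - 1*(-1/27) - 4*(-74))/(-1/27 + 2*(-74)) = -7*(-1 + 1/27 + 296)/(-1/27 - 148) = -7*7966/((-3997/27)*27) = -(-27)*7966/(571*27) = -7*(-1138/571) = 7966/571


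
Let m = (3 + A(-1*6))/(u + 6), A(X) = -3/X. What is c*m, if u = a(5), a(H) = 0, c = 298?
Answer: 1043/6 ≈ 173.83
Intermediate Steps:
u = 0
m = 7/12 (m = (3 - 3/((-1*6)))/(0 + 6) = (3 - 3/(-6))/6 = (3 - 3*(-⅙))*(⅙) = (3 + ½)*(⅙) = (7/2)*(⅙) = 7/12 ≈ 0.58333)
c*m = 298*(7/12) = 1043/6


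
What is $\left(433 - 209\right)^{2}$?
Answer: $50176$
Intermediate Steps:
$\left(433 - 209\right)^{2} = 224^{2} = 50176$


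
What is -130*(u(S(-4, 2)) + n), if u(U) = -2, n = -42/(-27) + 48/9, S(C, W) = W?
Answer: -5720/9 ≈ -635.56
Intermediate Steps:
n = 62/9 (n = -42*(-1/27) + 48*(1/9) = 14/9 + 16/3 = 62/9 ≈ 6.8889)
-130*(u(S(-4, 2)) + n) = -130*(-2 + 62/9) = -130*44/9 = -5720/9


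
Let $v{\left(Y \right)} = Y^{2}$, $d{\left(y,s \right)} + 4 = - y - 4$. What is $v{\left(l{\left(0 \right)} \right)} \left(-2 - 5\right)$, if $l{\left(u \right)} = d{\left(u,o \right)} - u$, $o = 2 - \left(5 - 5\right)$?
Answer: $-448$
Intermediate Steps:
$o = 2$ ($o = 2 - \left(5 - 5\right) = 2 - 0 = 2 + 0 = 2$)
$d{\left(y,s \right)} = -8 - y$ ($d{\left(y,s \right)} = -4 - \left(4 + y\right) = -8 - y$)
$l{\left(u \right)} = -8 - 2 u$ ($l{\left(u \right)} = \left(-8 - u\right) - u = -8 - 2 u$)
$v{\left(l{\left(0 \right)} \right)} \left(-2 - 5\right) = \left(-8 - 0\right)^{2} \left(-2 - 5\right) = \left(-8 + 0\right)^{2} \left(-7\right) = \left(-8\right)^{2} \left(-7\right) = 64 \left(-7\right) = -448$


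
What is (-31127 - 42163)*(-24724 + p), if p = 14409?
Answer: 755986350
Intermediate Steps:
(-31127 - 42163)*(-24724 + p) = (-31127 - 42163)*(-24724 + 14409) = -73290*(-10315) = 755986350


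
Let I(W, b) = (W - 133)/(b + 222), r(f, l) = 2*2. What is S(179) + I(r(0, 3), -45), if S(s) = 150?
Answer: 8807/59 ≈ 149.27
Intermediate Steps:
r(f, l) = 4
I(W, b) = (-133 + W)/(222 + b)
S(179) + I(r(0, 3), -45) = 150 + (-133 + 4)/(222 - 45) = 150 - 129/177 = 150 + (1/177)*(-129) = 150 - 43/59 = 8807/59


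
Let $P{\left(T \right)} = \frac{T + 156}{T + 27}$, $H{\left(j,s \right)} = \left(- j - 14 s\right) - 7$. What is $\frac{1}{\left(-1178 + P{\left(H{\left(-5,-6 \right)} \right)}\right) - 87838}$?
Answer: $- \frac{109}{9702506} \approx -1.1234 \cdot 10^{-5}$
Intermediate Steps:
$H{\left(j,s \right)} = -7 - j - 14 s$
$P{\left(T \right)} = \frac{156 + T}{27 + T}$
$\frac{1}{\left(-1178 + P{\left(H{\left(-5,-6 \right)} \right)}\right) - 87838} = \frac{1}{\left(-1178 + \frac{156 - -82}{27 - -82}\right) - 87838} = \frac{1}{\left(-1178 + \frac{156 + \left(-7 + 5 + 84\right)}{27 + \left(-7 + 5 + 84\right)}\right) - 87838} = \frac{1}{\left(-1178 + \frac{156 + 82}{27 + 82}\right) - 87838} = \frac{1}{\left(-1178 + \frac{1}{109} \cdot 238\right) - 87838} = \frac{1}{\left(-1178 + \frac{238}{109}\right) - 87838} = \frac{1}{- \frac{128164}{109} - 87838} = \frac{1}{- \frac{9702506}{109}} = - \frac{109}{9702506}$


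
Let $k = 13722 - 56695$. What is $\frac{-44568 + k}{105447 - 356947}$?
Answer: $\frac{87541}{251500} \approx 0.34808$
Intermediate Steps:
$k = -42973$ ($k = 13722 - 56695 = -42973$)
$\frac{-44568 + k}{105447 - 356947} = \frac{-44568 - 42973}{105447 - 356947} = - \frac{87541}{-251500} = \left(-87541\right) \left(- \frac{1}{251500}\right) = \frac{87541}{251500}$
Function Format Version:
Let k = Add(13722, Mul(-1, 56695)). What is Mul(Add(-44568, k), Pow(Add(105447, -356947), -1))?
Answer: Rational(87541, 251500) ≈ 0.34808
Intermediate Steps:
k = -42973 (k = Add(13722, -56695) = -42973)
Mul(Add(-44568, k), Pow(Add(105447, -356947), -1)) = Mul(Add(-44568, -42973), Pow(Add(105447, -356947), -1)) = Mul(-87541, Pow(-251500, -1)) = Mul(-87541, Rational(-1, 251500)) = Rational(87541, 251500)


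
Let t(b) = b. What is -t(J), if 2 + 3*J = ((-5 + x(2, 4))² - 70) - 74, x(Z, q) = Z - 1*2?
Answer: 121/3 ≈ 40.333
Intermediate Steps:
x(Z, q) = -2 + Z (x(Z, q) = Z - 2 = -2 + Z)
J = -121/3 (J = -⅔ + (((-5 + (-2 + 2))² - 70) - 74)/3 = -⅔ + (((-5 + 0)² - 70) - 74)/3 = -⅔ + (((-5)² - 70) - 74)/3 = -⅔ + ((25 - 70) - 74)/3 = -⅔ + (-45 - 74)/3 = -⅔ + (⅓)*(-119) = -⅔ - 119/3 = -121/3 ≈ -40.333)
-t(J) = -1*(-121/3) = 121/3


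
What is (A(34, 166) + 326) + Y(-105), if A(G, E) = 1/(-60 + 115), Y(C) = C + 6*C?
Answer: -22494/55 ≈ -408.98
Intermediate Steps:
Y(C) = 7*C
A(G, E) = 1/55
(A(34, 166) + 326) + Y(-105) = (1/55 + 326) + 7*(-105) = 17931/55 - 735 = -22494/55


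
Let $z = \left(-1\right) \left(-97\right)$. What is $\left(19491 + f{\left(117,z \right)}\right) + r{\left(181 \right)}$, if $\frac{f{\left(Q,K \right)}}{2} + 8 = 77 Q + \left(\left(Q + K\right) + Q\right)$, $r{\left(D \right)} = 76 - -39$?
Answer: $38270$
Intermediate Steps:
$z = 97$
$r{\left(D \right)} = 115$ ($r{\left(D \right)} = 76 + 39 = 115$)
$f{\left(Q,K \right)} = -16 + 2 K + 158 Q$ ($f{\left(Q,K \right)} = -16 + 2 \left(77 Q + \left(\left(Q + K\right) + Q\right)\right) = -16 + 2 \left(77 Q + \left(\left(K + Q\right) + Q\right)\right) = -16 + 2 \left(77 Q + \left(K + 2 Q\right)\right) = -16 + 2 \left(K + 79 Q\right) = -16 + \left(2 K + 158 Q\right) = -16 + 2 K + 158 Q$)
$\left(19491 + f{\left(117,z \right)}\right) + r{\left(181 \right)} = \left(19491 + \left(-16 + 2 \cdot 97 + 158 \cdot 117\right)\right) + 115 = \left(19491 + \left(-16 + 194 + 18486\right)\right) + 115 = \left(19491 + 18664\right) + 115 = 38155 + 115 = 38270$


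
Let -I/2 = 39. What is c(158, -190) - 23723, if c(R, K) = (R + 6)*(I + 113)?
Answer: -17983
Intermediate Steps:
I = -78 (I = -2*39 = -78)
c(R, K) = 210 + 35*R (c(R, K) = (R + 6)*(-78 + 113) = (6 + R)*35 = 210 + 35*R)
c(158, -190) - 23723 = (210 + 35*158) - 23723 = (210 + 5530) - 23723 = 5740 - 23723 = -17983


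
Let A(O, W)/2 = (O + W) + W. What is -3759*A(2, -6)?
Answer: 75180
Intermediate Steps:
A(O, W) = 2*O + 4*W (A(O, W) = 2*((O + W) + W) = 2*(O + 2*W) = 2*O + 4*W)
-3759*A(2, -6) = -3759*(2*2 + 4*(-6)) = -3759*(4 - 24) = -3759*(-20) = 75180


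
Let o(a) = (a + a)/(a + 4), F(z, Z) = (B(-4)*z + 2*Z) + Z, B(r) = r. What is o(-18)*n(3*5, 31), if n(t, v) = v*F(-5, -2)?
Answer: 1116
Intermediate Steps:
F(z, Z) = -4*z + 3*Z (F(z, Z) = (-4*z + 2*Z) + Z = -4*z + 3*Z)
o(a) = 2*a/(4 + a) (o(a) = (2*a)/(4 + a) = 2*a/(4 + a))
n(t, v) = 14*v (n(t, v) = v*(-4*(-5) + 3*(-2)) = v*(20 - 6) = v*14 = 14*v)
o(-18)*n(3*5, 31) = (2*(-18)/(4 - 18))*(14*31) = (2*(-18)/(-14))*434 = (2*(-18)*(-1/14))*434 = (18/7)*434 = 1116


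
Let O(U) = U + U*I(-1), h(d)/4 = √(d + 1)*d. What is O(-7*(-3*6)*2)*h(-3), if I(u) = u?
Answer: 0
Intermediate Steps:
h(d) = 4*d*√(1 + d) (h(d) = 4*(√(d + 1)*d) = 4*(√(1 + d)*d) = 4*(d*√(1 + d)) = 4*d*√(1 + d))
O(U) = 0 (O(U) = U + U*(-1) = U - U = 0)
O(-7*(-3*6)*2)*h(-3) = 0*(4*(-3)*√(1 - 3)) = 0*(4*(-3)*√(-2)) = 0*(4*(-3)*(I*√2)) = 0*(-12*I*√2) = 0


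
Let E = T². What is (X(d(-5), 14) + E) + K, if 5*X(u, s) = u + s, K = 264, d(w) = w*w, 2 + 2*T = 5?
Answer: 5481/20 ≈ 274.05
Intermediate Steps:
T = 3/2 (T = -1 + (½)*5 = -1 + 5/2 = 3/2 ≈ 1.5000)
d(w) = w²
X(u, s) = s/5 + u/5 (X(u, s) = (u + s)/5 = (s + u)/5 = s/5 + u/5)
E = 9/4 (E = (3/2)² = 9/4 ≈ 2.2500)
(X(d(-5), 14) + E) + K = (((⅕)*14 + (⅕)*(-5)²) + 9/4) + 264 = ((14/5 + (⅕)*25) + 9/4) + 264 = ((14/5 + 5) + 9/4) + 264 = (39/5 + 9/4) + 264 = 201/20 + 264 = 5481/20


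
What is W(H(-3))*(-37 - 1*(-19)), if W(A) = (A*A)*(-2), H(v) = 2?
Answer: 144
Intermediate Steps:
W(A) = -2*A² (W(A) = A²*(-2) = -2*A²)
W(H(-3))*(-37 - 1*(-19)) = (-2*2²)*(-37 - 1*(-19)) = (-2*4)*(-37 + 19) = -8*(-18) = 144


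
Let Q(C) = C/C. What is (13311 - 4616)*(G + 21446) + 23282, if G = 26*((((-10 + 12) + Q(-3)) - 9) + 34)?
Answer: 192826212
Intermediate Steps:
Q(C) = 1
G = 728 (G = 26*((((-10 + 12) + 1) - 9) + 34) = 26*(((2 + 1) - 9) + 34) = 26*((3 - 9) + 34) = 26*(-6 + 34) = 26*28 = 728)
(13311 - 4616)*(G + 21446) + 23282 = (13311 - 4616)*(728 + 21446) + 23282 = 8695*22174 + 23282 = 192802930 + 23282 = 192826212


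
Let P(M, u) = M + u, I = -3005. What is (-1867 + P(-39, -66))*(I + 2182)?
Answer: 1622956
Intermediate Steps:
(-1867 + P(-39, -66))*(I + 2182) = (-1867 + (-39 - 66))*(-3005 + 2182) = (-1867 - 105)*(-823) = -1972*(-823) = 1622956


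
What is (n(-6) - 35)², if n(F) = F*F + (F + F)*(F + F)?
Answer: 21025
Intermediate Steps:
n(F) = 5*F² (n(F) = F² + (2*F)*(2*F) = F² + 4*F² = 5*F²)
(n(-6) - 35)² = (5*(-6)² - 35)² = (5*36 - 35)² = (180 - 35)² = 145² = 21025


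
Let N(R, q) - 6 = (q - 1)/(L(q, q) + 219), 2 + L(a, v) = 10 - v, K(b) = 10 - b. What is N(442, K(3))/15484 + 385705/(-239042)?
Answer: -328394849677/203572948040 ≈ -1.6132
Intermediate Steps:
L(a, v) = 8 - v (L(a, v) = -2 + (10 - v) = 8 - v)
N(R, q) = 6 + (-1 + q)/(227 - q) (N(R, q) = 6 + (q - 1)/((8 - q) + 219) = 6 + (-1 + q)/(227 - q))
N(442, K(3))/15484 + 385705/(-239042) = ((-1361 + 5*(10 - 1*3))/(-227 + (10 - 1*3)))/15484 + 385705/(-239042) = ((-1361 + 5*(10 - 3))/(-227 + (10 - 3)))*(1/15484) + 385705*(-1/239042) = ((-1361 + 5*7)/(-227 + 7))*(1/15484) - 385705/239042 = ((-1361 + 35)/(-220))*(1/15484) - 385705/239042 = -1/220*(-1326)*(1/15484) - 385705/239042 = (663/110)*(1/15484) - 385705/239042 = 663/1703240 - 385705/239042 = -328394849677/203572948040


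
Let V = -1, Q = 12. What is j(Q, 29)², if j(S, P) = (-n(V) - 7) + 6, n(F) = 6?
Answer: 49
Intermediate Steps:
j(S, P) = -7 (j(S, P) = (-1*6 - 7) + 6 = (-6 - 7) + 6 = -13 + 6 = -7)
j(Q, 29)² = (-7)² = 49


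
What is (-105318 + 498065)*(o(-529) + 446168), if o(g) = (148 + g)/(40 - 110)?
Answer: 12266329681327/70 ≈ 1.7523e+11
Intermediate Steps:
o(g) = -74/35 - g/70 (o(g) = (148 + g)/(-70) = (148 + g)*(-1/70) = -74/35 - g/70)
(-105318 + 498065)*(o(-529) + 446168) = (-105318 + 498065)*((-74/35 - 1/70*(-529)) + 446168) = 392747*((-74/35 + 529/70) + 446168) = 392747*(381/70 + 446168) = 392747*(31232141/70) = 12266329681327/70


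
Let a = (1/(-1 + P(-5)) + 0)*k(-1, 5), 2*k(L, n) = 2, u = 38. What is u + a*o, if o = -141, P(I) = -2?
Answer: 85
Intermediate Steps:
k(L, n) = 1 (k(L, n) = (½)*2 = 1)
a = -⅓ (a = (1/(-1 - 2) + 0)*1 = (1/(-3) + 0)*1 = (-⅓ + 0)*1 = -⅓*1 = -⅓ ≈ -0.33333)
u + a*o = 38 - ⅓*(-141) = 38 + 47 = 85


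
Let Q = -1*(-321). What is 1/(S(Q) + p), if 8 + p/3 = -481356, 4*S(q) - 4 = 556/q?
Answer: -321/463553072 ≈ -6.9248e-7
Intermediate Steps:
Q = 321
S(q) = 1 + 139/q (S(q) = 1 + (556/q)/4 = 1 + 139/q)
p = -1444092 (p = -24 + 3*(-481356) = -24 - 1444068 = -1444092)
1/(S(Q) + p) = 1/((139 + 321)/321 - 1444092) = 1/((1/321)*460 - 1444092) = 1/(460/321 - 1444092) = 1/(-463553072/321) = -321/463553072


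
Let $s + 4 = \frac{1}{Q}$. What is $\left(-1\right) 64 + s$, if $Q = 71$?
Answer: $- \frac{4827}{71} \approx -67.986$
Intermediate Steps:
$s = - \frac{283}{71}$ ($s = -4 + \frac{1}{71} = - \frac{283}{71} \approx -3.9859$)
$\left(-1\right) 64 + s = \left(-1\right) 64 - \frac{283}{71} = -64 - \frac{283}{71} = - \frac{4827}{71}$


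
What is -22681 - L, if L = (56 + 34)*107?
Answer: -32311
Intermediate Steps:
L = 9630 (L = 90*107 = 9630)
-22681 - L = -22681 - 1*9630 = -22681 - 9630 = -32311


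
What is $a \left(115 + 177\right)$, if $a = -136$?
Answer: $-39712$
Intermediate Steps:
$a \left(115 + 177\right) = - 136 \left(115 + 177\right) = \left(-136\right) 292 = -39712$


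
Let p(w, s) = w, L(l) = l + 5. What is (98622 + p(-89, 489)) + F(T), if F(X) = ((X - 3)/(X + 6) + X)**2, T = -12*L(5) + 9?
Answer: 135502334/1225 ≈ 1.1061e+5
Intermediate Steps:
L(l) = 5 + l
T = -111 (T = -12*(5 + 5) + 9 = -12*10 + 9 = -120 + 9 = -111)
F(X) = (X + (-3 + X)/(6 + X))**2 (F(X) = ((-3 + X)/(6 + X) + X)**2 = (X + (-3 + X)/(6 + X))**2)
(98622 + p(-89, 489)) + F(T) = (98622 - 89) + (-3 + (-111)**2 + 7*(-111))**2/(6 - 111)**2 = 98533 + (-3 + 12321 - 777)**2/(-105)**2 = 98533 + (1/11025)*11541**2 = 98533 + (1/11025)*133194681 = 98533 + 14799409/1225 = 135502334/1225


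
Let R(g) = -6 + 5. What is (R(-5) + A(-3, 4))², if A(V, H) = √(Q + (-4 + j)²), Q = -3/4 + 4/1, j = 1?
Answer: 25/4 ≈ 6.2500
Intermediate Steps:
Q = 13/4 (Q = -3*¼ + 4*1 = -¾ + 4 = 13/4 ≈ 3.2500)
R(g) = -1
A(V, H) = 7/2 (A(V, H) = √(13/4 + (-4 + 1)²) = √(13/4 + (-3)²) = √(13/4 + 9) = √(49/4) = 7/2)
(R(-5) + A(-3, 4))² = (-1 + 7/2)² = (5/2)² = 25/4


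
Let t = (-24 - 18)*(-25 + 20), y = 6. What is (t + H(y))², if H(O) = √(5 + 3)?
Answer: 44108 + 840*√2 ≈ 45296.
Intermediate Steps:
H(O) = 2*√2 (H(O) = √8 = 2*√2)
t = 210 (t = -42*(-5) = 210)
(t + H(y))² = (210 + 2*√2)²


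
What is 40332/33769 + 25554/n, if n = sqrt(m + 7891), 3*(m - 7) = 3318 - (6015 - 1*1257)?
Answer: 40332/33769 + 12777*sqrt(7418)/3709 ≈ 297.89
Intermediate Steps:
m = -473 (m = 7 + (3318 - (6015 - 1*1257))/3 = 7 + (3318 - (6015 - 1257))/3 = 7 + (3318 - 1*4758)/3 = 7 + (3318 - 4758)/3 = 7 + (1/3)*(-1440) = 7 - 480 = -473)
n = sqrt(7418) (n = sqrt(-473 + 7891) = sqrt(7418) ≈ 86.128)
40332/33769 + 25554/n = 40332/33769 + 25554/(sqrt(7418)) = 40332*(1/33769) + 25554*(sqrt(7418)/7418) = 40332/33769 + 12777*sqrt(7418)/3709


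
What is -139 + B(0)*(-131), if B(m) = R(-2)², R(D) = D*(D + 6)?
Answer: -8523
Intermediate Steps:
R(D) = D*(6 + D)
B(m) = 64 (B(m) = (-2*(6 - 2))² = (-2*4)² = (-8)² = 64)
-139 + B(0)*(-131) = -139 + 64*(-131) = -139 - 8384 = -8523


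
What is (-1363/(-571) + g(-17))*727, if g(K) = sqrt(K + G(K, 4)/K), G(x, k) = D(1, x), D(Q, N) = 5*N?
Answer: 990901/571 + 1454*I*sqrt(3) ≈ 1735.4 + 2518.4*I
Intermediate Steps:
G(x, k) = 5*x
g(K) = sqrt(5 + K) (g(K) = sqrt(K + (5*K)/K) = sqrt(K + 5) = sqrt(5 + K))
(-1363/(-571) + g(-17))*727 = (-1363/(-571) + sqrt(5 - 17))*727 = (-1363*(-1/571) + sqrt(-12))*727 = (1363/571 + 2*I*sqrt(3))*727 = 990901/571 + 1454*I*sqrt(3)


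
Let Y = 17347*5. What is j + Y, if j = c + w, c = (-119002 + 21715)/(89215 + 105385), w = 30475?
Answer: 22808968713/194600 ≈ 1.1721e+5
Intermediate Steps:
Y = 86735
c = -97287/194600 ≈ -0.49993
j = 5930337713/194600 (j = -97287/194600 + 30475 = 5930337713/194600 ≈ 30475.)
j + Y = 5930337713/194600 + 86735 = 22808968713/194600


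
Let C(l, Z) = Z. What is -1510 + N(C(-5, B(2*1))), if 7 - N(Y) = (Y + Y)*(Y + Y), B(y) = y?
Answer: -1519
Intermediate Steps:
N(Y) = 7 - 4*Y² (N(Y) = 7 - (Y + Y)*(Y + Y) = 7 - 2*Y*2*Y = 7 - 4*Y²)
-1510 + N(C(-5, B(2*1))) = -1510 + (7 - 4*(2*1)²) = -1510 + (7 - 4*2²) = -1510 + (7 - 4*4) = -1510 + (7 - 16) = -1510 - 9 = -1519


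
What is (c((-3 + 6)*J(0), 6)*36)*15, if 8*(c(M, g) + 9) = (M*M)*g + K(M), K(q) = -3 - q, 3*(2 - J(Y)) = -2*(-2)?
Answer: -7155/2 ≈ -3577.5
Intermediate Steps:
J(Y) = ⅔ (J(Y) = 2 - (-2)*(-2)/3 = 2 - ⅓*4 = 2 - 4/3 = ⅔)
c(M, g) = -75/8 - M/8 + g*M²/8 (c(M, g) = -9 + ((M*M)*g + (-3 - M))/8 = -9 + (M²*g + (-3 - M))/8 = -9 + (g*M² + (-3 - M))/8 = -9 + (-3 - M + g*M²)/8 = -9 + (-3/8 - M/8 + g*M²/8) = -75/8 - M/8 + g*M²/8)
(c((-3 + 6)*J(0), 6)*36)*15 = ((-75/8 - (-3 + 6)*2/(8*3) + (⅛)*6*((-3 + 6)*(⅔))²)*36)*15 = ((-75/8 - 3*2/(8*3) + (⅛)*6*(3*(⅔))²)*36)*15 = ((-75/8 - ⅛*2 + (⅛)*6*2²)*36)*15 = ((-75/8 - ¼ + (⅛)*6*4)*36)*15 = ((-75/8 - ¼ + 3)*36)*15 = -53/8*36*15 = -477/2*15 = -7155/2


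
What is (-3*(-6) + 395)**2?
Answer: 170569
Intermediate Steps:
(-3*(-6) + 395)**2 = (18 + 395)**2 = 413**2 = 170569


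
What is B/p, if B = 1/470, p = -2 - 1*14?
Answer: -1/7520 ≈ -0.00013298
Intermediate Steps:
p = -16 (p = -2 - 14 = -16)
B = 1/470 ≈ 0.0021277
B/p = (1/470)/(-16) = (1/470)*(-1/16) = -1/7520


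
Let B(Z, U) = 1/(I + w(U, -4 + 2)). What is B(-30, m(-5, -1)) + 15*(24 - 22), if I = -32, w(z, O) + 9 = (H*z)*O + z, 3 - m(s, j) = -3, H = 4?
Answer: 2489/83 ≈ 29.988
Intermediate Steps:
m(s, j) = 6 (m(s, j) = 3 - 1*(-3) = 3 + 3 = 6)
w(z, O) = -9 + z + 4*O*z (w(z, O) = -9 + ((4*z)*O + z) = -9 + (4*O*z + z) = -9 + (z + 4*O*z) = -9 + z + 4*O*z)
B(Z, U) = 1/(-41 - 7*U) (B(Z, U) = 1/(-32 + (-9 + U + 4*(-4 + 2)*U)) = 1/(-32 + (-9 + U + 4*(-2)*U)) = 1/(-32 + (-9 + U - 8*U)) = 1/(-32 + (-9 - 7*U)) = 1/(-41 - 7*U))
B(-30, m(-5, -1)) + 15*(24 - 22) = -1/(41 + 7*6) + 15*(24 - 22) = -1/(41 + 42) + 15*2 = -1/83 + 30 = 2489/83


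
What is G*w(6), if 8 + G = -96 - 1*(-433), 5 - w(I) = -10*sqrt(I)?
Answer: 1645 + 3290*sqrt(6) ≈ 9703.8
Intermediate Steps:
w(I) = 5 + 10*sqrt(I) (w(I) = 5 - (-10)*sqrt(I) = 5 + 10*sqrt(I))
G = 329 (G = -8 + (-96 - 1*(-433)) = -8 + (-96 + 433) = -8 + 337 = 329)
G*w(6) = 329*(5 + 10*sqrt(6)) = 1645 + 3290*sqrt(6)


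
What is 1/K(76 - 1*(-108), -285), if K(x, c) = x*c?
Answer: -1/52440 ≈ -1.9069e-5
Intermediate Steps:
K(x, c) = c*x
1/K(76 - 1*(-108), -285) = 1/(-285*(76 - 1*(-108))) = 1/(-285*(76 + 108)) = 1/(-285*184) = 1/(-52440) = -1/52440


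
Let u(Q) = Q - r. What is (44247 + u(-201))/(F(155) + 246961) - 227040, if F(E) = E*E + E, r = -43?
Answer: -61559808551/271141 ≈ -2.2704e+5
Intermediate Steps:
F(E) = E + E² (F(E) = E² + E = E + E²)
u(Q) = 43 + Q (u(Q) = Q - 1*(-43) = Q + 43 = 43 + Q)
(44247 + u(-201))/(F(155) + 246961) - 227040 = (44247 + (43 - 201))/(155*(1 + 155) + 246961) - 227040 = (44247 - 158)/(155*156 + 246961) - 227040 = 44089/(24180 + 246961) - 227040 = 44089/271141 - 227040 = -61559808551/271141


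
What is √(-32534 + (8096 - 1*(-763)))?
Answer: 5*I*√947 ≈ 153.87*I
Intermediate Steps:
√(-32534 + (8096 - 1*(-763))) = √(-32534 + (8096 + 763)) = √(-32534 + 8859) = √(-23675) = 5*I*√947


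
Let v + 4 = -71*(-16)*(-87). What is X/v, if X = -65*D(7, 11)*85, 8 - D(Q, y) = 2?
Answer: 16575/49418 ≈ 0.33540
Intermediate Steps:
D(Q, y) = 6 (D(Q, y) = 8 - 1*2 = 8 - 2 = 6)
v = -98836 (v = -4 - 71*(-16)*(-87) = -4 + 1136*(-87) = -4 - 98832 = -98836)
X = -33150 (X = -65*6*85 = -390*85 = -33150)
X/v = -33150/(-98836) = -33150*(-1/98836) = 16575/49418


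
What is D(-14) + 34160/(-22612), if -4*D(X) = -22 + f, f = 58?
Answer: -59417/5653 ≈ -10.511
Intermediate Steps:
D(X) = -9 (D(X) = -(-22 + 58)/4 = -¼*36 = -9)
D(-14) + 34160/(-22612) = -9 + 34160/(-22612) = -9 + 34160*(-1/22612) = -9 - 8540/5653 = -59417/5653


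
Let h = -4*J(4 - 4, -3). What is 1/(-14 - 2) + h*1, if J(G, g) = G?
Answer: -1/16 ≈ -0.062500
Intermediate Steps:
h = 0 (h = -4*(4 - 4) = -4*0 = 0)
1/(-14 - 2) + h*1 = 1/(-14 - 2) + 0*1 = 1/(-16) + 0 = -1/16 + 0 = -1/16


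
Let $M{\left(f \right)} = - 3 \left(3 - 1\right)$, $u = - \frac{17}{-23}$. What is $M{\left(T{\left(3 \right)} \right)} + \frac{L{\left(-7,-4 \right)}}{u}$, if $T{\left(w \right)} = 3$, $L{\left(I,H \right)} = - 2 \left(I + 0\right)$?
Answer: $\frac{220}{17} \approx 12.941$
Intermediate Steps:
$u = \frac{17}{23}$ ($u = \left(-17\right) \left(- \frac{1}{23}\right) = \frac{17}{23} \approx 0.73913$)
$L{\left(I,H \right)} = - 2 I$
$M{\left(f \right)} = -6$ ($M{\left(f \right)} = \left(-3\right) 2 = -6$)
$M{\left(T{\left(3 \right)} \right)} + \frac{L{\left(-7,-4 \right)}}{u} = -6 + \frac{\left(-2\right) \left(-7\right)}{\frac{17}{23}} = -6 + \frac{23}{17} \cdot 14 = -6 + \frac{322}{17} = \frac{220}{17}$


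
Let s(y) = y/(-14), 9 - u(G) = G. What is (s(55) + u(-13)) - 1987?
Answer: -27565/14 ≈ -1968.9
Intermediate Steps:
u(G) = 9 - G
s(y) = -y/14 (s(y) = y*(-1/14) = -y/14)
(s(55) + u(-13)) - 1987 = (-1/14*55 + (9 - 1*(-13))) - 1987 = (-55/14 + (9 + 13)) - 1987 = (-55/14 + 22) - 1987 = 253/14 - 1987 = -27565/14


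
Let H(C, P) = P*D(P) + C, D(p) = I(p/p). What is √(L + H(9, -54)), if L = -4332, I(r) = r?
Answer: I*√4377 ≈ 66.159*I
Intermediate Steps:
D(p) = 1 (D(p) = p/p = 1)
H(C, P) = C + P (H(C, P) = P*1 + C = P + C = C + P)
√(L + H(9, -54)) = √(-4332 + (9 - 54)) = √(-4332 - 45) = √(-4377) = I*√4377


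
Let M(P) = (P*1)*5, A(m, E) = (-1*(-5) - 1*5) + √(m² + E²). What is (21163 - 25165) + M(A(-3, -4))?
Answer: -3977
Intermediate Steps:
A(m, E) = √(E² + m²) (A(m, E) = (5 - 5) + √(E² + m²) = 0 + √(E² + m²) = √(E² + m²))
M(P) = 5*P (M(P) = P*5 = 5*P)
(21163 - 25165) + M(A(-3, -4)) = (21163 - 25165) + 5*√((-4)² + (-3)²) = -4002 + 5*√(16 + 9) = -4002 + 5*√25 = -4002 + 5*5 = -4002 + 25 = -3977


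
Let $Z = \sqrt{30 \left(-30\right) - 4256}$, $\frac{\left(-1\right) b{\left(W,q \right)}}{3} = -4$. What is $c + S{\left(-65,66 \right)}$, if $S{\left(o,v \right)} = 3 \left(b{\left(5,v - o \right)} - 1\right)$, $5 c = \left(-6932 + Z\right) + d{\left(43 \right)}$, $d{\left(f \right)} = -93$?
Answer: $-1372 + \frac{2 i \sqrt{1289}}{5} \approx -1372.0 + 14.361 i$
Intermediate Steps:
$b{\left(W,q \right)} = 12$ ($b{\left(W,q \right)} = \left(-3\right) \left(-4\right) = 12$)
$Z = 2 i \sqrt{1289}$ ($Z = \sqrt{-900 - 4256} = \sqrt{-5156} = 2 i \sqrt{1289} \approx 71.805 i$)
$c = -1405 + \frac{2 i \sqrt{1289}}{5}$ ($c = \frac{\left(-6932 + 2 i \sqrt{1289}\right) - 93}{5} = \frac{-7025 + 2 i \sqrt{1289}}{5} = -1405 + \frac{2 i \sqrt{1289}}{5} \approx -1405.0 + 14.361 i$)
$S{\left(o,v \right)} = 33$ ($S{\left(o,v \right)} = 3 \left(12 - 1\right) = 3 \cdot 11 = 33$)
$c + S{\left(-65,66 \right)} = \left(-1405 + \frac{2 i \sqrt{1289}}{5}\right) + 33 = -1372 + \frac{2 i \sqrt{1289}}{5}$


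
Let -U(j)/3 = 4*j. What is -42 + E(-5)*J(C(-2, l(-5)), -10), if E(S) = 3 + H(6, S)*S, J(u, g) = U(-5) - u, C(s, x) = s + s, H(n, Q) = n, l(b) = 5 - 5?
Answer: -1770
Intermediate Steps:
l(b) = 0
C(s, x) = 2*s
U(j) = -12*j
J(u, g) = 60 - u (J(u, g) = -12*(-5) - u = 60 - u)
E(S) = 3 + 6*S
-42 + E(-5)*J(C(-2, l(-5)), -10) = -42 + (3 + 6*(-5))*(60 - 2*(-2)) = -42 + (3 - 30)*(60 - 1*(-4)) = -42 - 27*(60 + 4) = -42 - 27*64 = -42 - 1728 = -1770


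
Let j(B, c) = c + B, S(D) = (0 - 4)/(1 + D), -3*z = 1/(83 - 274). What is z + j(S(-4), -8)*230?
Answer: -878599/573 ≈ -1533.3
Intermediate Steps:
z = 1/573 (z = -1/(3*(83 - 274)) = -⅓/(-191) = -⅓*(-1/191) = 1/573 ≈ 0.0017452)
S(D) = -4/(1 + D)
j(B, c) = B + c
z + j(S(-4), -8)*230 = 1/573 + (-4/(1 - 4) - 8)*230 = 1/573 + (-4/(-3) - 8)*230 = 1/573 + (-4*(-⅓) - 8)*230 = 1/573 + (4/3 - 8)*230 = 1/573 - 20/3*230 = 1/573 - 4600/3 = -878599/573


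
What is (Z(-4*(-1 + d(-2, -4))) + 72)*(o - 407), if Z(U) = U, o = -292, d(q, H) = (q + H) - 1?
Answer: -72696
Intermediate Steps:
d(q, H) = -1 + H + q (d(q, H) = (H + q) - 1 = -1 + H + q)
(Z(-4*(-1 + d(-2, -4))) + 72)*(o - 407) = (-4*(-1 + (-1 - 4 - 2)) + 72)*(-292 - 407) = (-4*(-1 - 7) + 72)*(-699) = (-4*(-8) + 72)*(-699) = (32 + 72)*(-699) = 104*(-699) = -72696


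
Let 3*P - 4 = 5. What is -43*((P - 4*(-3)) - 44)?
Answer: 1247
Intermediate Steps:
P = 3 (P = 4/3 + (1/3)*5 = 4/3 + 5/3 = 3)
-43*((P - 4*(-3)) - 44) = -43*((3 - 4*(-3)) - 44) = -43*((3 + 12) - 44) = -43*(15 - 44) = -43*(-29) = 1247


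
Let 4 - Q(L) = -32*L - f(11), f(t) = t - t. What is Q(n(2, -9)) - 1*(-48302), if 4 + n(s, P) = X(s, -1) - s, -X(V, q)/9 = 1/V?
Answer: 47970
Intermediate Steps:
X(V, q) = -9/V
n(s, P) = -4 - s - 9/s (n(s, P) = -4 + (-9/s - s) = -4 + (-s - 9/s) = -4 - s - 9/s)
f(t) = 0
Q(L) = 4 + 32*L (Q(L) = 4 - (-32*L - 1*0) = 4 - (-32*L + 0) = 4 - (-32)*L = 4 + 32*L)
Q(n(2, -9)) - 1*(-48302) = (4 + 32*(-4 - 1*2 - 9/2)) - 1*(-48302) = (4 + 32*(-4 - 2 - 9*1/2)) + 48302 = (4 + 32*(-4 - 2 - 9/2)) + 48302 = (4 + 32*(-21/2)) + 48302 = (4 - 336) + 48302 = -332 + 48302 = 47970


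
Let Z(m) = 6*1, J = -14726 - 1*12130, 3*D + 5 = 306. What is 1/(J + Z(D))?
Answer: -1/26850 ≈ -3.7244e-5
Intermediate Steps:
D = 301/3 (D = -5/3 + (⅓)*306 = -5/3 + 102 = 301/3 ≈ 100.33)
J = -26856 (J = -14726 - 12130 = -26856)
Z(m) = 6
1/(J + Z(D)) = 1/(-26856 + 6) = 1/(-26850) = -1/26850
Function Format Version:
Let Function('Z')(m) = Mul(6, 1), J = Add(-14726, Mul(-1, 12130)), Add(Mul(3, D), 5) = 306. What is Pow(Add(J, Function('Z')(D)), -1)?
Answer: Rational(-1, 26850) ≈ -3.7244e-5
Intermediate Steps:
D = Rational(301, 3) (D = Add(Rational(-5, 3), Mul(Rational(1, 3), 306)) = Add(Rational(-5, 3), 102) = Rational(301, 3) ≈ 100.33)
J = -26856 (J = Add(-14726, -12130) = -26856)
Function('Z')(m) = 6
Pow(Add(J, Function('Z')(D)), -1) = Pow(Add(-26856, 6), -1) = Pow(-26850, -1) = Rational(-1, 26850)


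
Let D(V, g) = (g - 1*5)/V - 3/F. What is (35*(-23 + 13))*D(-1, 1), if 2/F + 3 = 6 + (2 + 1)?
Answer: 1750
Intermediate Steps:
F = ⅓ (F = 2/(-3 + (6 + (2 + 1))) = 2/(-3 + (6 + 3)) = 2/(-3 + 9) = 2/6 = 2*(⅙) = ⅓ ≈ 0.33333)
D(V, g) = -9 + (-5 + g)/V (D(V, g) = (g - 1*5)/V - 3/⅓ = (g - 5)/V - 3*3 = (-5 + g)/V - 9 = -9 + (-5 + g)/V)
(35*(-23 + 13))*D(-1, 1) = (35*(-23 + 13))*((-5 + 1 - 9*(-1))/(-1)) = (35*(-10))*(-(-5 + 1 + 9)) = -(-350)*5 = -350*(-5) = 1750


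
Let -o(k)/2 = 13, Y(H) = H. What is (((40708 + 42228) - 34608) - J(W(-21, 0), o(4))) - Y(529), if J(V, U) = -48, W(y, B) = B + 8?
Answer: 47847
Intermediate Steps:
W(y, B) = 8 + B
o(k) = -26 (o(k) = -2*13 = -26)
(((40708 + 42228) - 34608) - J(W(-21, 0), o(4))) - Y(529) = (((40708 + 42228) - 34608) - 1*(-48)) - 1*529 = ((82936 - 34608) + 48) - 529 = (48328 + 48) - 529 = 48376 - 529 = 47847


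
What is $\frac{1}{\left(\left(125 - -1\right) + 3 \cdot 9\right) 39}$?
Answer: $\frac{1}{5967} \approx 0.00016759$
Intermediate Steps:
$\frac{1}{\left(\left(125 - -1\right) + 3 \cdot 9\right) 39} = \frac{1}{\left(\left(125 + 1\right) + 27\right) 39} = \frac{1}{\left(126 + 27\right) 39} = \frac{1}{153 \cdot 39} = \frac{1}{5967}$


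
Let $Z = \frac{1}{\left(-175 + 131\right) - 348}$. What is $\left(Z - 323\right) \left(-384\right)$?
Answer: $\frac{6077616}{49} \approx 1.2403 \cdot 10^{5}$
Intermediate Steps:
$Z = - \frac{1}{392}$ ($Z = \frac{1}{-44 - 348} = \frac{1}{-392} = - \frac{1}{392} \approx -0.002551$)
$\left(Z - 323\right) \left(-384\right) = \left(- \frac{1}{392} - 323\right) \left(-384\right) = \left(- \frac{126617}{392}\right) \left(-384\right) = \frac{6077616}{49}$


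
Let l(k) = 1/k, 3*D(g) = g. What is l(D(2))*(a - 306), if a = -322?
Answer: -942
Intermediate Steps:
D(g) = g/3
l(D(2))*(a - 306) = (-322 - 306)/(((⅓)*2)) = -628/(⅔) = (3/2)*(-628) = -942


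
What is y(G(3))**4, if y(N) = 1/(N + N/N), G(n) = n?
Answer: 1/256 ≈ 0.0039063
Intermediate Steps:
y(N) = 1/(1 + N) (y(N) = 1/(N + 1) = 1/(1 + N))
y(G(3))**4 = (1/(1 + 3))**4 = (1/4)**4 = 1/256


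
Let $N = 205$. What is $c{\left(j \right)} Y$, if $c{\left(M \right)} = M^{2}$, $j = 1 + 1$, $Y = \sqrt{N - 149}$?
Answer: $8 \sqrt{14} \approx 29.933$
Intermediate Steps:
$Y = 2 \sqrt{14}$ ($Y = \sqrt{205 - 149} = \sqrt{56} = 2 \sqrt{14} \approx 7.4833$)
$j = 2$
$c{\left(j \right)} Y = 2^{2} \cdot 2 \sqrt{14} = 4 \cdot 2 \sqrt{14} = 8 \sqrt{14}$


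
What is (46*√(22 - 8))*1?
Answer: 46*√14 ≈ 172.12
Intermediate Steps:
(46*√(22 - 8))*1 = (46*√14)*1 = 46*√14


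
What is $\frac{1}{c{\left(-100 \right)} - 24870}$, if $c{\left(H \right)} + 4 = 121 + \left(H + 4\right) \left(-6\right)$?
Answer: $- \frac{1}{24177} \approx -4.1362 \cdot 10^{-5}$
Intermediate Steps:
$c{\left(H \right)} = 93 - 6 H$ ($c{\left(H \right)} = -4 + \left(121 + \left(H + 4\right) \left(-6\right)\right) = -4 + \left(121 + \left(4 + H\right) \left(-6\right)\right) = -4 + \left(121 - \left(24 + 6 H\right)\right) = -4 - \left(-97 + 6 H\right) = 93 - 6 H$)
$\frac{1}{c{\left(-100 \right)} - 24870} = \frac{1}{\left(93 - -600\right) - 24870} = \frac{1}{\left(93 + 600\right) - 24870} = \frac{1}{693 - 24870} = \frac{1}{-24177} = - \frac{1}{24177}$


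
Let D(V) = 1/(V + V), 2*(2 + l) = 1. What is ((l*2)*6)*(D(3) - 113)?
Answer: 2031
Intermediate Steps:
l = -3/2 (l = -2 + (1/2)*1 = -2 + 1/2 = -3/2 ≈ -1.5000)
D(V) = 1/(2*V)
((l*2)*6)*(D(3) - 113) = (-3/2*2*6)*((1/2)/3 - 113) = (-3*6)*((1/2)*(1/3) - 113) = -18*(1/6 - 113) = -18*(-677/6) = 2031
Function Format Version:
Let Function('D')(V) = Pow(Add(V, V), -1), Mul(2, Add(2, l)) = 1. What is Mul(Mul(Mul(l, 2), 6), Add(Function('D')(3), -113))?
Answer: 2031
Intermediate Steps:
l = Rational(-3, 2) (l = Add(-2, Mul(Rational(1, 2), 1)) = Add(-2, Rational(1, 2)) = Rational(-3, 2) ≈ -1.5000)
Function('D')(V) = Mul(Rational(1, 2), Pow(V, -1)) (Function('D')(V) = Pow(Mul(2, V), -1) = Mul(Rational(1, 2), Pow(V, -1)))
Mul(Mul(Mul(l, 2), 6), Add(Function('D')(3), -113)) = Mul(Mul(Mul(Rational(-3, 2), 2), 6), Add(Mul(Rational(1, 2), Pow(3, -1)), -113)) = Mul(Mul(-3, 6), Add(Mul(Rational(1, 2), Rational(1, 3)), -113)) = Mul(-18, Add(Rational(1, 6), -113)) = Mul(-18, Rational(-677, 6)) = 2031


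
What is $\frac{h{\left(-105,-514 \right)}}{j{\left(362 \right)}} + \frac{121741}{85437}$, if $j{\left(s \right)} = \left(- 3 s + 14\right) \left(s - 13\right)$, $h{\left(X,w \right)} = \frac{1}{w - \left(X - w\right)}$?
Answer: $\frac{42039619736141}{29503117142928} \approx 1.4249$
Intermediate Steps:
$h{\left(X,w \right)} = \frac{1}{- X + 2 w}$
$j{\left(s \right)} = \left(-13 + s\right) \left(14 - 3 s\right)$ ($j{\left(s \right)} = \left(14 - 3 s\right) \left(-13 + s\right) = \left(-13 + s\right) \left(14 - 3 s\right)$)
$\frac{h{\left(-105,-514 \right)}}{j{\left(362 \right)}} + \frac{121741}{85437} = \frac{1}{\left(\left(-1\right) \left(-105\right) + 2 \left(-514\right)\right) \left(-182 - 3 \cdot 362^{2} + 53 \cdot 362\right)} + \frac{121741}{85437} = \frac{1}{\left(105 - 1028\right) \left(-182 - 393132 + 19186\right)} + 121741 \cdot \frac{1}{85437} = \frac{1}{\left(-923\right) \left(-182 - 393132 + 19186\right)} + \frac{121741}{85437} = - \frac{1}{923 \left(-374128\right)} + \frac{121741}{85437} = \left(- \frac{1}{923}\right) \left(- \frac{1}{374128}\right) + \frac{121741}{85437} = \frac{1}{345320144} + \frac{121741}{85437} = \frac{42039619736141}{29503117142928}$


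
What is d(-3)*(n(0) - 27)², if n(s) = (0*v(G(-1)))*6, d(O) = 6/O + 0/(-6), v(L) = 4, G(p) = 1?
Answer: -1458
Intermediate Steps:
d(O) = 6/O (d(O) = 6/O + 0*(-⅙) = 6/O + 0 = 6/O)
n(s) = 0 (n(s) = (0*4)*6 = 0*6 = 0)
d(-3)*(n(0) - 27)² = (6/(-3))*(0 - 27)² = (6*(-⅓))*(-27)² = -2*729 = -1458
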